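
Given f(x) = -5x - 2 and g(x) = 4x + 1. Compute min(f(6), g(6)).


f(6) = -32
g(6) = 25
min = -32

-32


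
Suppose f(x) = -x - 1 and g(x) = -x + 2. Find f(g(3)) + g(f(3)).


f(g(3)) = 0
g(f(3)) = 6
Sum = 6

6


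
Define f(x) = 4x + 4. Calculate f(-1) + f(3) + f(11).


f(-1) = 0
f(3) = 16
f(11) = 48
Sum = 64

64


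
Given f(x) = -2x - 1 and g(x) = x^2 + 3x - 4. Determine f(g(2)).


g(2) = 6
f(6) = -13

-13


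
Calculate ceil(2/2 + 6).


2/2 = 1
1 + 6 = 7
ceil(7) = 7

7


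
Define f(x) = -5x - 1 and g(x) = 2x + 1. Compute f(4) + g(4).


f(4) = -21
g(4) = 9
Sum = -12

-12


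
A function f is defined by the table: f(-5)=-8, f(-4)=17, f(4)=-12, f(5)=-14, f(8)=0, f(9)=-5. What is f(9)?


-5


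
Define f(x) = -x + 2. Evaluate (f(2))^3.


0


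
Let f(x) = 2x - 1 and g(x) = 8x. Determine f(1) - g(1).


f(1) = 1
g(1) = 8
Difference = -7

-7


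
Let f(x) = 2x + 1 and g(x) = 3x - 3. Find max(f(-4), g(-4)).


f(-4) = -7
g(-4) = -15
max = -7

-7


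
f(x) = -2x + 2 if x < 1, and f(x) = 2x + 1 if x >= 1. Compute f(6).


6 satisfies x >= 1
f(6) = 13

13


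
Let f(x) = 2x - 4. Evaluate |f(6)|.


f(6) = 8
|8| = 8

8


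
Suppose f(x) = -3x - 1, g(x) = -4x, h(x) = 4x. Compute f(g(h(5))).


h(5) = 20
g(20) = -80
f(-80) = 239

239


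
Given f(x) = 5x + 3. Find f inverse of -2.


Solve 5x + 3 = -2
x = (-2 - 3) / 5 = -1

-1


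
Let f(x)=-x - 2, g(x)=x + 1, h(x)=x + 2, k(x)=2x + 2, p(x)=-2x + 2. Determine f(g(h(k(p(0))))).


p(0) = 2
k(2) = 6
h(6) = 8
g(8) = 9
f(9) = -11

-11


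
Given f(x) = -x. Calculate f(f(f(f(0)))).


f(0) = 0
f(0) = 0
f(0) = 0
f(0) = 0

0


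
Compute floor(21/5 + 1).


21/5 = 4.2
4.2 + 1 = 5.2
floor(5.2) = 5

5


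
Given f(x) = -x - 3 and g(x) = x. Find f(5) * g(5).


f(5) = -8
g(5) = 5
Product = -40

-40


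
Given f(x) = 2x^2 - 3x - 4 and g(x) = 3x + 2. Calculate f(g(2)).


g(2) = 8
f(8) = 2*(8)^2 - 3*(8) - 4 = 100

100


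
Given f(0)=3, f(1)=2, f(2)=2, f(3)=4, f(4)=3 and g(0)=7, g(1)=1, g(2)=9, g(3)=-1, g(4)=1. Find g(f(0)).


f(0) = 3
g(3) = -1

-1


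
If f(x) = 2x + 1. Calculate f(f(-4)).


f(-4) = -7
f(-7) = -13

-13


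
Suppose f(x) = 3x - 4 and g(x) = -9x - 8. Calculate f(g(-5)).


g(-5) = 37
f(37) = 107

107


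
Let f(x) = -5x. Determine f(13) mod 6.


f(13) = -65
-65 mod 6 = 1

1


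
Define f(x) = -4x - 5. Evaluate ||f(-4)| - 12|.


f(-4) = 11
|11| = 11
|11 - 12| = 1

1


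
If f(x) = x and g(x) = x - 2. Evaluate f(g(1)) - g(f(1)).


f(g(1)) = -1
g(f(1)) = -1
Difference = 0

0


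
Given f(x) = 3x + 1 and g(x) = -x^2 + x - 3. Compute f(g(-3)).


-44


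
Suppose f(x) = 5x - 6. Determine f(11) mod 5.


4


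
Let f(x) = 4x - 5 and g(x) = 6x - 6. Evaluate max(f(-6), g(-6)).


f(-6) = -29
g(-6) = -42
max = -29

-29


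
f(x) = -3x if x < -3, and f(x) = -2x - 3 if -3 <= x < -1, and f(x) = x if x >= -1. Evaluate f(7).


7 satisfies x >= -1
f(7) = 7

7


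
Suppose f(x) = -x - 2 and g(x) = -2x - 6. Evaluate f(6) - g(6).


f(6) = -8
g(6) = -18
Difference = 10

10


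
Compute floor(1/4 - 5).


1/4 = 0.25
0.25 - 5 = -4.75
floor(-4.75) = -5

-5


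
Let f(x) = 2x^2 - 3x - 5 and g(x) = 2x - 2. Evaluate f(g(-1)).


g(-1) = -4
f(-4) = 2*(-4)^2 - 3*(-4) - 5 = 39

39


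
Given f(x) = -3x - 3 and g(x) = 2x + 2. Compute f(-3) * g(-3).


f(-3) = 6
g(-3) = -4
Product = -24

-24


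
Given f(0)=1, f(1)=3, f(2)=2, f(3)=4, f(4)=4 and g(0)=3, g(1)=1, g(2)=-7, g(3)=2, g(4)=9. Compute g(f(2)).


-7


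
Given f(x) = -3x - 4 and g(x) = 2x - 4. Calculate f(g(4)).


g(4) = 4
f(4) = -16

-16


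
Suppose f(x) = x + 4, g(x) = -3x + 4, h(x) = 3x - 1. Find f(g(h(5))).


h(5) = 14
g(14) = -38
f(-38) = -34

-34


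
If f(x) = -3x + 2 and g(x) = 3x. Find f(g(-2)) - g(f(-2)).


-4


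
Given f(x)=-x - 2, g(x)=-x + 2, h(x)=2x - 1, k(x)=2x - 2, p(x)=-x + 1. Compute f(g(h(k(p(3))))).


-17


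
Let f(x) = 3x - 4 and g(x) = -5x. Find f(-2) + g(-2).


f(-2) = -10
g(-2) = 10
Sum = 0

0


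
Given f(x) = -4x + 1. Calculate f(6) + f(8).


f(6) = -23
f(8) = -31
Sum = -54

-54


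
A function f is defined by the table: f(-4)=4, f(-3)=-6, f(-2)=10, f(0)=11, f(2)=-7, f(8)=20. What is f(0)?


Reading from the table at x = 0

11


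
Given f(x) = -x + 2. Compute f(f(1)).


f(1) = 1
f(1) = 1

1


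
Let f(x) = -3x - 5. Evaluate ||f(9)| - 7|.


25


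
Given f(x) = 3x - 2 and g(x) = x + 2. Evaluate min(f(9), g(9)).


f(9) = 25
g(9) = 11
min = 11

11


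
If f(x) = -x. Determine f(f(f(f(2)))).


f(2) = -2
f(-2) = 2
f(2) = -2
f(-2) = 2

2


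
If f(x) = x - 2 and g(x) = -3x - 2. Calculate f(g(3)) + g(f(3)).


f(g(3)) = -13
g(f(3)) = -5
Sum = -18

-18


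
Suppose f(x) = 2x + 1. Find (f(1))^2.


9


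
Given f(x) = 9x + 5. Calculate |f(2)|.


f(2) = 23
|23| = 23

23


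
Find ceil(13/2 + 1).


13/2 = 6.5
6.5 + 1 = 7.5
ceil(7.5) = 8

8


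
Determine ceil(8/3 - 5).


8/3 = 2.6667
2.6667 - 5 = -2.3333
ceil(-2.3333) = -2

-2


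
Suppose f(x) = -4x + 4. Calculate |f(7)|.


f(7) = -24
|-24| = 24

24


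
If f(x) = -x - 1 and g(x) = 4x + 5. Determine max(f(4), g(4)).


21


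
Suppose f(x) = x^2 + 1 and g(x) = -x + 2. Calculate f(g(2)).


g(2) = 0
f(0) = 1*(0)^2 + 1 = 1

1


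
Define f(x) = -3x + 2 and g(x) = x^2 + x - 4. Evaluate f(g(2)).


g(2) = 2
f(2) = -4

-4


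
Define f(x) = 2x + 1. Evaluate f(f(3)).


f(3) = 7
f(7) = 15

15


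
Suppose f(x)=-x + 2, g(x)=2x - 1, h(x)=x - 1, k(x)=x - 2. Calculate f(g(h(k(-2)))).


k(-2) = -4
h(-4) = -5
g(-5) = -11
f(-11) = 13

13


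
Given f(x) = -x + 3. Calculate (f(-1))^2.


f(-1) = 4
(4)^2 = 16

16


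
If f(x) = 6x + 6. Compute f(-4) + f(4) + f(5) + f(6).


f(-4) = -18
f(4) = 30
f(5) = 36
f(6) = 42
Sum = 90

90


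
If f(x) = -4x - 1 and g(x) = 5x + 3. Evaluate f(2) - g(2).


f(2) = -9
g(2) = 13
Difference = -22

-22


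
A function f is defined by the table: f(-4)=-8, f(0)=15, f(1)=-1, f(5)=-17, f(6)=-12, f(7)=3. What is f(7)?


3


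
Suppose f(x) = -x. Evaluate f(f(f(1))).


f(1) = -1
f(-1) = 1
f(1) = -1

-1


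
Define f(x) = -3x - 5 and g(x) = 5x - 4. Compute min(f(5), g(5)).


f(5) = -20
g(5) = 21
min = -20

-20


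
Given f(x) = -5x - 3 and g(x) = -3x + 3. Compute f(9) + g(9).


f(9) = -48
g(9) = -24
Sum = -72

-72


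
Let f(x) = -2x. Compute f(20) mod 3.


f(20) = -40
-40 mod 3 = 2

2


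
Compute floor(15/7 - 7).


15/7 = 2.1429
2.1429 - 7 = -4.8571
floor(-4.8571) = -5

-5


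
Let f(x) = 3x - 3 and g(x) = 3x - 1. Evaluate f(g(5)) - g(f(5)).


4


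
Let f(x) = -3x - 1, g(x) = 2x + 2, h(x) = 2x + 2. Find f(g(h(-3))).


h(-3) = -4
g(-4) = -6
f(-6) = 17

17


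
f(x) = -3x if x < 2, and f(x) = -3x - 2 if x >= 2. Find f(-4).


-4 satisfies x < 2
f(-4) = 12

12


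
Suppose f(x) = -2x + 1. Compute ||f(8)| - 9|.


f(8) = -15
|-15| = 15
|15 - 9| = 6

6


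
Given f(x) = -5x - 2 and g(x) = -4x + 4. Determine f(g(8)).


138


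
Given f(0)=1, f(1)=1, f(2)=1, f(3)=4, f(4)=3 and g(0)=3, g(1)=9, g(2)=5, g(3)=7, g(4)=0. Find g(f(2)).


f(2) = 1
g(1) = 9

9


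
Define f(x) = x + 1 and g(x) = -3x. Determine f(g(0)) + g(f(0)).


f(g(0)) = 1
g(f(0)) = -3
Sum = -2

-2


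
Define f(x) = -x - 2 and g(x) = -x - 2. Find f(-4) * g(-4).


f(-4) = 2
g(-4) = 2
Product = 4

4


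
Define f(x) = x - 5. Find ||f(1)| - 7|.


f(1) = -4
|-4| = 4
|4 - 7| = 3

3


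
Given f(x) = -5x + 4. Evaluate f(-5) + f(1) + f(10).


-18


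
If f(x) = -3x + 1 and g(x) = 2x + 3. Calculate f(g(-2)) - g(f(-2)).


f(g(-2)) = 4
g(f(-2)) = 17
Difference = -13

-13


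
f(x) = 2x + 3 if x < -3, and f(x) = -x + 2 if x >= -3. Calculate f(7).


7 satisfies x >= -3
f(7) = -5

-5


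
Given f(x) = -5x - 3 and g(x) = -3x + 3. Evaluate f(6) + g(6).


f(6) = -33
g(6) = -15
Sum = -48

-48


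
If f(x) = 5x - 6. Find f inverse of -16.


Solve 5x - 6 = -16
x = (-16 + 6) / 5 = -2

-2


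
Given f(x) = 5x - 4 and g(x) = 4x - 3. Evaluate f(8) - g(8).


f(8) = 36
g(8) = 29
Difference = 7

7


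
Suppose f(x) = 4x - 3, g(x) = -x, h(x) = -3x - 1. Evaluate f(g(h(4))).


h(4) = -13
g(-13) = 13
f(13) = 49

49


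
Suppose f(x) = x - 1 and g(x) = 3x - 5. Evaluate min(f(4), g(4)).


f(4) = 3
g(4) = 7
min = 3

3


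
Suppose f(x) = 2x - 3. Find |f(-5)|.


f(-5) = -13
|-13| = 13

13


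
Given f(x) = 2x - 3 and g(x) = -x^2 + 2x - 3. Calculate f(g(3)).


g(3) = -6
f(-6) = -15

-15


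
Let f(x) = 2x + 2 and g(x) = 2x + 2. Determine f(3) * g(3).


f(3) = 8
g(3) = 8
Product = 64

64


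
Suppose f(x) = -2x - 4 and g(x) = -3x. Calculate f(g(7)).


g(7) = -21
f(-21) = 38

38


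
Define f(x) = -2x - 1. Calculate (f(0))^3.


f(0) = -1
(-1)^3 = -1

-1


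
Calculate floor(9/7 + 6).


9/7 = 1.2857
1.2857 + 6 = 7.2857
floor(7.2857) = 7

7


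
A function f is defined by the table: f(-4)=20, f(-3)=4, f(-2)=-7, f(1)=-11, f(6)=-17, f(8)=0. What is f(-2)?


Reading from the table at x = -2

-7


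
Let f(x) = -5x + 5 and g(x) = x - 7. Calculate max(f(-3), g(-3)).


f(-3) = 20
g(-3) = -10
max = 20

20


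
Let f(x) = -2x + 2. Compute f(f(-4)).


f(-4) = 10
f(10) = -18

-18


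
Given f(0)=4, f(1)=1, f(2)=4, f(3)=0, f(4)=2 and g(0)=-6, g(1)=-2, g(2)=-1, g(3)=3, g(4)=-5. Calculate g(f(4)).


-1


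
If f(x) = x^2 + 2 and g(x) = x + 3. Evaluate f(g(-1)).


g(-1) = 2
f(2) = 1*(2)^2 + 2 = 6

6


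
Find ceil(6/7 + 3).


6/7 = 0.8571
0.8571 + 3 = 3.8571
ceil(3.8571) = 4

4


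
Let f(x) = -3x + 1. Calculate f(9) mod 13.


f(9) = -26
-26 mod 13 = 0

0


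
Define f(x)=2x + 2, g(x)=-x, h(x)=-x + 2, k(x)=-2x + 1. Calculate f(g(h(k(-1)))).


4


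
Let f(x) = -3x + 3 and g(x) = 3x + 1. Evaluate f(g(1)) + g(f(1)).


-8


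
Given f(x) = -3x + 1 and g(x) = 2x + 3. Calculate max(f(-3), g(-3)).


f(-3) = 10
g(-3) = -3
max = 10

10


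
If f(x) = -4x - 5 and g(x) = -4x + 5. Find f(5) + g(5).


f(5) = -25
g(5) = -15
Sum = -40

-40


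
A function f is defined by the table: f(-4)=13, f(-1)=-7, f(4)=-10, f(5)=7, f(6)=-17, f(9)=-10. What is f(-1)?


Reading from the table at x = -1

-7


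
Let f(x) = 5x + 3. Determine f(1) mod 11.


f(1) = 8
8 mod 11 = 8

8


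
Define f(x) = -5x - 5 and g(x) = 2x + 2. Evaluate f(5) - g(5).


f(5) = -30
g(5) = 12
Difference = -42

-42


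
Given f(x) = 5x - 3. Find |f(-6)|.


f(-6) = -33
|-33| = 33

33


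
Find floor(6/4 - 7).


-6


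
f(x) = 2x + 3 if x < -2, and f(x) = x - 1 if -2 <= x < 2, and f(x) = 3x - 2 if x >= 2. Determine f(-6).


-6 satisfies x < -2
f(-6) = -9

-9


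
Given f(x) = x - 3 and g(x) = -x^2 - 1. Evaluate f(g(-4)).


g(-4) = -17
f(-17) = -20

-20


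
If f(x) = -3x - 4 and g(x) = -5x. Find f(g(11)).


g(11) = -55
f(-55) = 161

161


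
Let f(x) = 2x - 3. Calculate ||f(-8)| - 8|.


f(-8) = -19
|-19| = 19
|19 - 8| = 11

11


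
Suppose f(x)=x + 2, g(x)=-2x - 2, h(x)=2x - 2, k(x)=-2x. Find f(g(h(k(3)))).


k(3) = -6
h(-6) = -14
g(-14) = 26
f(26) = 28

28


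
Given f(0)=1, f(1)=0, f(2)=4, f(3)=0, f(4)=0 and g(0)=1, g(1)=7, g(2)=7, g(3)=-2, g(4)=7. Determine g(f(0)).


f(0) = 1
g(1) = 7

7


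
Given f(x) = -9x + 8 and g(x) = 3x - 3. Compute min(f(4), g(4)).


f(4) = -28
g(4) = 9
min = -28

-28


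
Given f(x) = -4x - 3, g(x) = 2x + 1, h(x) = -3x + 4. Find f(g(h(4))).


h(4) = -8
g(-8) = -15
f(-15) = 57

57


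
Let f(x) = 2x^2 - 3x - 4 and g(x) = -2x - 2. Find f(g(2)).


g(2) = -6
f(-6) = 2*(-6)^2 - 3*(-6) - 4 = 86

86


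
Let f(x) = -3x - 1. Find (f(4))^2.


f(4) = -13
(-13)^2 = 169

169


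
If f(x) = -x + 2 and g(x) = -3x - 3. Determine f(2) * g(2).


f(2) = 0
g(2) = -9
Product = 0

0


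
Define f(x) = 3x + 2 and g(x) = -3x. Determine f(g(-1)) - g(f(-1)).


f(g(-1)) = 11
g(f(-1)) = 3
Difference = 8

8


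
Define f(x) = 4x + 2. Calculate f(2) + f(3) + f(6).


f(2) = 10
f(3) = 14
f(6) = 26
Sum = 50

50


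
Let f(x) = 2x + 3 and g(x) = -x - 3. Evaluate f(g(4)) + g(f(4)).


f(g(4)) = -11
g(f(4)) = -14
Sum = -25

-25


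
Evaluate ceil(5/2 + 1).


5/2 = 2.5
2.5 + 1 = 3.5
ceil(3.5) = 4

4


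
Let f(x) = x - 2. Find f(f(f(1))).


-5


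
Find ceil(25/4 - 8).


25/4 = 6.25
6.25 - 8 = -1.75
ceil(-1.75) = -1

-1


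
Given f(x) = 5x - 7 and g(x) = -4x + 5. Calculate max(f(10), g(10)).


f(10) = 43
g(10) = -35
max = 43

43


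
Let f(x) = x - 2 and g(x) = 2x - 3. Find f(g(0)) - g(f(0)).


f(g(0)) = -5
g(f(0)) = -7
Difference = 2

2


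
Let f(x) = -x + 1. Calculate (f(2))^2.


f(2) = -1
(-1)^2 = 1

1


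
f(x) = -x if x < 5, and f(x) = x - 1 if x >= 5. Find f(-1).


-1 satisfies x < 5
f(-1) = 1

1


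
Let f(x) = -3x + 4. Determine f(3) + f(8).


f(3) = -5
f(8) = -20
Sum = -25

-25


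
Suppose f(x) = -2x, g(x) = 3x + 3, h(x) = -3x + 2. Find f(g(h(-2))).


h(-2) = 8
g(8) = 27
f(27) = -54

-54


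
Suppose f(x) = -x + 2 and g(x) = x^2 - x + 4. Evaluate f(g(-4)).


g(-4) = 24
f(24) = -22

-22


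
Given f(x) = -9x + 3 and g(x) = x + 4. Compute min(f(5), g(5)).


f(5) = -42
g(5) = 9
min = -42

-42


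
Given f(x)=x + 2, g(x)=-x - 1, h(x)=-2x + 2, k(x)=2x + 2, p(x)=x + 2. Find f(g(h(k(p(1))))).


p(1) = 3
k(3) = 8
h(8) = -14
g(-14) = 13
f(13) = 15

15


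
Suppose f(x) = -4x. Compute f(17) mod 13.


f(17) = -68
-68 mod 13 = 10

10


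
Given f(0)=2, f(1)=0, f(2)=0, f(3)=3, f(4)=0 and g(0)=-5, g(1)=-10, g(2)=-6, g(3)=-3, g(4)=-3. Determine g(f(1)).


f(1) = 0
g(0) = -5

-5


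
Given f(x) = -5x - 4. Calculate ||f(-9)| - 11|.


30


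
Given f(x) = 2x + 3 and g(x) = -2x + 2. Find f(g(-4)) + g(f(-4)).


35


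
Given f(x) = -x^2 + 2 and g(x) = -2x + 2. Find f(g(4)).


-34


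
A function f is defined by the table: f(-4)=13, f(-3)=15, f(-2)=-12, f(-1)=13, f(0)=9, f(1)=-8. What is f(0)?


9


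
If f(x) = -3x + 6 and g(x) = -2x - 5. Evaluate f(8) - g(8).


f(8) = -18
g(8) = -21
Difference = 3

3


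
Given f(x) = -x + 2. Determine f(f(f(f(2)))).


2


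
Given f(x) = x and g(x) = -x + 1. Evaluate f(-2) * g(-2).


f(-2) = -2
g(-2) = 3
Product = -6

-6


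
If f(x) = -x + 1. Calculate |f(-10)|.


f(-10) = 11
|11| = 11

11


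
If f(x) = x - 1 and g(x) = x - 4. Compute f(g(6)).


1


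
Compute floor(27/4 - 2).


4


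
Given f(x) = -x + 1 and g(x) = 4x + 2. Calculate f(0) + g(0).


3


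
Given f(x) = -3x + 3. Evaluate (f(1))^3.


f(1) = 0
(0)^3 = 0

0


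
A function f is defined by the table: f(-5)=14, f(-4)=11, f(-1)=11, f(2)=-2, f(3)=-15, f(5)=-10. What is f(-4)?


Reading from the table at x = -4

11


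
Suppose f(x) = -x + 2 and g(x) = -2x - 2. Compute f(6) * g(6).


56


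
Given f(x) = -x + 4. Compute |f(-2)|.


f(-2) = 6
|6| = 6

6


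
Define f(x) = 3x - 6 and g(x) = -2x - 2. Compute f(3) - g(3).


f(3) = 3
g(3) = -8
Difference = 11

11


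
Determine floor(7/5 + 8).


7/5 = 1.4
1.4 + 8 = 9.4
floor(9.4) = 9

9


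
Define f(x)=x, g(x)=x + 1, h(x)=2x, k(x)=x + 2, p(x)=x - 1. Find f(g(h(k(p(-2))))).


p(-2) = -3
k(-3) = -1
h(-1) = -2
g(-2) = -1
f(-1) = -1

-1


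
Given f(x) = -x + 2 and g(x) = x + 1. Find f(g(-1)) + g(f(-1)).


f(g(-1)) = 2
g(f(-1)) = 4
Sum = 6

6


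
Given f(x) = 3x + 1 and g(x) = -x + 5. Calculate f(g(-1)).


g(-1) = 6
f(6) = 19

19


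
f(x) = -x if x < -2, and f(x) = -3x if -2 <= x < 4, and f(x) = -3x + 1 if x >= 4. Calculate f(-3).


-3 satisfies x < -2
f(-3) = 3

3


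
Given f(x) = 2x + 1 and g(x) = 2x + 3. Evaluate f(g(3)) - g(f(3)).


f(g(3)) = 19
g(f(3)) = 17
Difference = 2

2


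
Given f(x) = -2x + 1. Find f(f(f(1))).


f(1) = -1
f(-1) = 3
f(3) = -5

-5


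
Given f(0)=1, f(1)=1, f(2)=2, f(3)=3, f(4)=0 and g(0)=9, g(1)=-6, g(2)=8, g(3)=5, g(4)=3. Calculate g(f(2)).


f(2) = 2
g(2) = 8

8


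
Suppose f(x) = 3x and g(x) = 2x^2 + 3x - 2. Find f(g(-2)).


g(-2) = 0
f(0) = 0

0


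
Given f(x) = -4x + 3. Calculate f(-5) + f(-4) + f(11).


f(-5) = 23
f(-4) = 19
f(11) = -41
Sum = 1

1


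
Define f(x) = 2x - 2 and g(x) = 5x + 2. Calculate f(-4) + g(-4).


f(-4) = -10
g(-4) = -18
Sum = -28

-28


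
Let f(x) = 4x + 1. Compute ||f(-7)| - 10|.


f(-7) = -27
|-27| = 27
|27 - 10| = 17

17


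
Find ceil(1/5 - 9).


1/5 = 0.2
0.2 - 9 = -8.8
ceil(-8.8) = -8

-8


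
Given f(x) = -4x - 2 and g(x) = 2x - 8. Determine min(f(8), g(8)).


f(8) = -34
g(8) = 8
min = -34

-34


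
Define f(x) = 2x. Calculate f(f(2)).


f(2) = 4
f(4) = 8

8


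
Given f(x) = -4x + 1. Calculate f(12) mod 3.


f(12) = -47
-47 mod 3 = 1

1


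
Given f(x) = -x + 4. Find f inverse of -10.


Solve -x + 4 = -10
x = (-10 - 4) / (-1) = 14

14


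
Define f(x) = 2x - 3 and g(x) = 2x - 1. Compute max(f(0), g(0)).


f(0) = -3
g(0) = -1
max = -1

-1


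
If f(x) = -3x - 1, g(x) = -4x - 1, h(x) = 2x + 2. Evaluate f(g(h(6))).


h(6) = 14
g(14) = -57
f(-57) = 170

170


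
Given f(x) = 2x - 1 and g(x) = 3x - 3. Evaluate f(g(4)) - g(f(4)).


f(g(4)) = 17
g(f(4)) = 18
Difference = -1

-1


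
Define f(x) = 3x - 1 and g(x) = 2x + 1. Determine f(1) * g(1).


f(1) = 2
g(1) = 3
Product = 6

6


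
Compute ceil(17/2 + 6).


17/2 = 8.5
8.5 + 6 = 14.5
ceil(14.5) = 15

15


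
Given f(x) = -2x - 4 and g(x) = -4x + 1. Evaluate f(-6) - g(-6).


f(-6) = 8
g(-6) = 25
Difference = -17

-17


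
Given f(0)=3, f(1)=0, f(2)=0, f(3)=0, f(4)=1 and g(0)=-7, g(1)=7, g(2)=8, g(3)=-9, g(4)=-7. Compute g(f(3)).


f(3) = 0
g(0) = -7

-7


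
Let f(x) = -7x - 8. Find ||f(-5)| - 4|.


f(-5) = 27
|27| = 27
|27 - 4| = 23

23


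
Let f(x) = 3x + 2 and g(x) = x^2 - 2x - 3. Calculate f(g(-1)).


g(-1) = 0
f(0) = 2

2


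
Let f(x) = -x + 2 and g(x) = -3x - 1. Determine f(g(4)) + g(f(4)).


20


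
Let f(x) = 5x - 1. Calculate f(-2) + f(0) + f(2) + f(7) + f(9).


f(-2) = -11
f(0) = -1
f(2) = 9
f(7) = 34
f(9) = 44
Sum = 75

75


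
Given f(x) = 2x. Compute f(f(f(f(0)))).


f(0) = 0
f(0) = 0
f(0) = 0
f(0) = 0

0


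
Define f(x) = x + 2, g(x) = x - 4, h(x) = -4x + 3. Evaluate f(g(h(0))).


h(0) = 3
g(3) = -1
f(-1) = 1

1


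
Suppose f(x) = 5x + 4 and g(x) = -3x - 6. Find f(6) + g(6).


f(6) = 34
g(6) = -24
Sum = 10

10


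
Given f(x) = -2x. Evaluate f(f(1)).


f(1) = -2
f(-2) = 4

4


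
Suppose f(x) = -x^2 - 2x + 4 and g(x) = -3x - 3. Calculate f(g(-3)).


g(-3) = 6
f(6) = (-1)*(6)^2 - 2*(6) + 4 = -44

-44


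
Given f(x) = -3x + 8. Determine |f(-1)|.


11


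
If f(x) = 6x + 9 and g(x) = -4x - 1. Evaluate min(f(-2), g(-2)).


f(-2) = -3
g(-2) = 7
min = -3

-3


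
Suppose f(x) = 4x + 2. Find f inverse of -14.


Solve 4x + 2 = -14
x = (-14 - 2) / 4 = -4

-4


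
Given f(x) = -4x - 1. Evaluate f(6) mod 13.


f(6) = -25
-25 mod 13 = 1

1


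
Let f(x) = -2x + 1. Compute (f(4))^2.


49


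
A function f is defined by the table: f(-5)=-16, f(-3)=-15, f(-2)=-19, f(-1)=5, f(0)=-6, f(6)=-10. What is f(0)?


-6


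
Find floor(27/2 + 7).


27/2 = 13.5
13.5 + 7 = 20.5
floor(20.5) = 20

20


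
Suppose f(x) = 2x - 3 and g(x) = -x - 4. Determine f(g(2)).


g(2) = -6
f(-6) = -15

-15


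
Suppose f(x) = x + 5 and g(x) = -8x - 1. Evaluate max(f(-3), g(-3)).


f(-3) = 2
g(-3) = 23
max = 23

23


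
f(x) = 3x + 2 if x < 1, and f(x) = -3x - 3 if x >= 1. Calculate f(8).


8 satisfies x >= 1
f(8) = -27

-27


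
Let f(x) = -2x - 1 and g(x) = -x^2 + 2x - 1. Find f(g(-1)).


g(-1) = -4
f(-4) = 7

7


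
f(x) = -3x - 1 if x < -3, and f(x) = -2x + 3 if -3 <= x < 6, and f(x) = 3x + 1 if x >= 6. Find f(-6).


17


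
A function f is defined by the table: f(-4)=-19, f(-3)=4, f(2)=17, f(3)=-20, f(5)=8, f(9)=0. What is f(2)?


Reading from the table at x = 2

17


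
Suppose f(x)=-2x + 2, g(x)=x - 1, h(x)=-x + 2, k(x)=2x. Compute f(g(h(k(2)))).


k(2) = 4
h(4) = -2
g(-2) = -3
f(-3) = 8

8


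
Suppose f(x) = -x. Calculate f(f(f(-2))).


f(-2) = 2
f(2) = -2
f(-2) = 2

2


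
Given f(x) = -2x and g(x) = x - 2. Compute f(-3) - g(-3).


f(-3) = 6
g(-3) = -5
Difference = 11

11


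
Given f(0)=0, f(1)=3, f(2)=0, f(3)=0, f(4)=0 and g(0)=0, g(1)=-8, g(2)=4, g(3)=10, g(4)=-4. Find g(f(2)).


f(2) = 0
g(0) = 0

0


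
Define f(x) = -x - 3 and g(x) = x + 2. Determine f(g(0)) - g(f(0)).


f(g(0)) = -5
g(f(0)) = -1
Difference = -4

-4


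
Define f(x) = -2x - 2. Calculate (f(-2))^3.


f(-2) = 2
(2)^3 = 8

8


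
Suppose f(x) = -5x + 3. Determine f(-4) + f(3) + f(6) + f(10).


f(-4) = 23
f(3) = -12
f(6) = -27
f(10) = -47
Sum = -63

-63


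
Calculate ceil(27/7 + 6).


10


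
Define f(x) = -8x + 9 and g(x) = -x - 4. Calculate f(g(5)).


g(5) = -9
f(-9) = 81

81


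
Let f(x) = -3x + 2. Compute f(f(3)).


f(3) = -7
f(-7) = 23

23


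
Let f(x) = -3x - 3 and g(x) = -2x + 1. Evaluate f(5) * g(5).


f(5) = -18
g(5) = -9
Product = 162

162


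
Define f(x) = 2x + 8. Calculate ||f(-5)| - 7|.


f(-5) = -2
|-2| = 2
|2 - 7| = 5

5


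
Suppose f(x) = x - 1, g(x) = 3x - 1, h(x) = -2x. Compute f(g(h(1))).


-8


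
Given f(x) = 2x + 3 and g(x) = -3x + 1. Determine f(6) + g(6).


-2


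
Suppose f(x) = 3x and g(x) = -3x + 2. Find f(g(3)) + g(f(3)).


f(g(3)) = -21
g(f(3)) = -25
Sum = -46

-46


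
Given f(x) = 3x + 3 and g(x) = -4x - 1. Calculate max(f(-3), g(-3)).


f(-3) = -6
g(-3) = 11
max = 11

11


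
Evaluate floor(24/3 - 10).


24/3 = 8
8 - 10 = -2
floor(-2) = -2

-2


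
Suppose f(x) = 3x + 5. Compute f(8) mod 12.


f(8) = 29
29 mod 12 = 5

5


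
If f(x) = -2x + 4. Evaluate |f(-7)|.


18


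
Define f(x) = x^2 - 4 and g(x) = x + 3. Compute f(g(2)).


g(2) = 5
f(5) = 1*(5)^2 - 4 = 21

21


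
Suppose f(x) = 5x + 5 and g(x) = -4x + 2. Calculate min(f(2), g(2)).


f(2) = 15
g(2) = -6
min = -6

-6


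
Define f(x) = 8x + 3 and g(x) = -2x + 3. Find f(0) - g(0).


f(0) = 3
g(0) = 3
Difference = 0

0


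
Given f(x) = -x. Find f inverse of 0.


0


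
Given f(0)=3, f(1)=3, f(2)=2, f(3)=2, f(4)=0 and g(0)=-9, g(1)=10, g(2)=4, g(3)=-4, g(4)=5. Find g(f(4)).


f(4) = 0
g(0) = -9

-9


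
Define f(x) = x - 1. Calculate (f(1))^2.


f(1) = 0
(0)^2 = 0

0


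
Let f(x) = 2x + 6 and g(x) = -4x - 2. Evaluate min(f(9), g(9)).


f(9) = 24
g(9) = -38
min = -38

-38


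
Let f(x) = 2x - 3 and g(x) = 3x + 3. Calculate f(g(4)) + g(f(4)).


f(g(4)) = 27
g(f(4)) = 18
Sum = 45

45


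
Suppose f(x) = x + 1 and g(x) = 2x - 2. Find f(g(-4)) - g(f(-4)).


-1


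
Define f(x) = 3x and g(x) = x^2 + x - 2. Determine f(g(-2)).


g(-2) = 0
f(0) = 0

0


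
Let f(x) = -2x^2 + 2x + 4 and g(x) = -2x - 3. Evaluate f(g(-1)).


g(-1) = -1
f(-1) = (-2)*(-1)^2 + 2*(-1) + 4 = 0

0


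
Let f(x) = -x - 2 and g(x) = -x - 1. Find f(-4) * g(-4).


f(-4) = 2
g(-4) = 3
Product = 6

6


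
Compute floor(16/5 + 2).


16/5 = 3.2
3.2 + 2 = 5.2
floor(5.2) = 5

5


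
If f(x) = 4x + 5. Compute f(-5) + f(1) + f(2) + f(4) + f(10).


f(-5) = -15
f(1) = 9
f(2) = 13
f(4) = 21
f(10) = 45
Sum = 73

73


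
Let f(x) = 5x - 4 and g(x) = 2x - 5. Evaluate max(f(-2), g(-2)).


-9


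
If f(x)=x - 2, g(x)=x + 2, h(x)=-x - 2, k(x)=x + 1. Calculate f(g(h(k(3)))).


k(3) = 4
h(4) = -6
g(-6) = -4
f(-4) = -6

-6


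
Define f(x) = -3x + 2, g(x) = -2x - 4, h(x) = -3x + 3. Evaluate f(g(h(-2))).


h(-2) = 9
g(9) = -22
f(-22) = 68

68


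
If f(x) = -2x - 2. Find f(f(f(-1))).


f(-1) = 0
f(0) = -2
f(-2) = 2

2


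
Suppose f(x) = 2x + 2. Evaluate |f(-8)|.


f(-8) = -14
|-14| = 14

14


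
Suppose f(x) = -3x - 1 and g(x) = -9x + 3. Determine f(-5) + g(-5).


f(-5) = 14
g(-5) = 48
Sum = 62

62


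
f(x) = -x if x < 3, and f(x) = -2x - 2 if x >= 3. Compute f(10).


-22


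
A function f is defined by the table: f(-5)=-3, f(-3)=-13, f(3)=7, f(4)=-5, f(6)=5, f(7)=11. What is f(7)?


11


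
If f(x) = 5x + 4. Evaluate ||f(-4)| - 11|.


f(-4) = -16
|-16| = 16
|16 - 11| = 5

5


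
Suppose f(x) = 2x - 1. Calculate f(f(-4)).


f(-4) = -9
f(-9) = -19

-19


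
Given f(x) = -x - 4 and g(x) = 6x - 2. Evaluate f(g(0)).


g(0) = -2
f(-2) = -2

-2


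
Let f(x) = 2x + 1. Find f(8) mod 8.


1


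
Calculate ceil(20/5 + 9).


13


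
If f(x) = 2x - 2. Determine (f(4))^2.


f(4) = 6
(6)^2 = 36

36


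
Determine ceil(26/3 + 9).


26/3 = 8.6667
8.6667 + 9 = 17.6667
ceil(17.6667) = 18

18


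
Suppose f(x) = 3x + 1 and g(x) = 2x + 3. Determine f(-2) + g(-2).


f(-2) = -5
g(-2) = -1
Sum = -6

-6


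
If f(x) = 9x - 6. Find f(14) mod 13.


f(14) = 120
120 mod 13 = 3

3


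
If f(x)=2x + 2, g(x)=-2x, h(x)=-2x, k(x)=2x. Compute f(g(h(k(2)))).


k(2) = 4
h(4) = -8
g(-8) = 16
f(16) = 34

34


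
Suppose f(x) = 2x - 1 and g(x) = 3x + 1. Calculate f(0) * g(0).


f(0) = -1
g(0) = 1
Product = -1

-1


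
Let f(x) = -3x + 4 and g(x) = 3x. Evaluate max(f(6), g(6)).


f(6) = -14
g(6) = 18
max = 18

18


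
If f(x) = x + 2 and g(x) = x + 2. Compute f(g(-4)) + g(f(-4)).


f(g(-4)) = 0
g(f(-4)) = 0
Sum = 0

0


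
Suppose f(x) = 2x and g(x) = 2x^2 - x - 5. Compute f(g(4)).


g(4) = 23
f(23) = 46

46


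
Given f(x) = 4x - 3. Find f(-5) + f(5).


f(-5) = -23
f(5) = 17
Sum = -6

-6


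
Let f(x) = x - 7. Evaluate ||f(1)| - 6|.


f(1) = -6
|-6| = 6
|6 - 6| = 0

0


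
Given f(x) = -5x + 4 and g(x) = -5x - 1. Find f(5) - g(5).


f(5) = -21
g(5) = -26
Difference = 5

5


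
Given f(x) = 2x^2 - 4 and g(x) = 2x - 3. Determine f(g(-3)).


158


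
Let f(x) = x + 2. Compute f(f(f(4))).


f(4) = 6
f(6) = 8
f(8) = 10

10


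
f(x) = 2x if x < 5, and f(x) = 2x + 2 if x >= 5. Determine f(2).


2 satisfies x < 5
f(2) = 4

4


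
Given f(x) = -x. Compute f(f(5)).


f(5) = -5
f(-5) = 5

5


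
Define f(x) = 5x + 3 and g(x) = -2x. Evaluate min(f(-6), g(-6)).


f(-6) = -27
g(-6) = 12
min = -27

-27


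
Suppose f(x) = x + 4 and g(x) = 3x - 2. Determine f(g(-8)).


g(-8) = -26
f(-26) = -22

-22


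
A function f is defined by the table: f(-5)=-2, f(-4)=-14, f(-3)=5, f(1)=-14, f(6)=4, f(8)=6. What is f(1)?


Reading from the table at x = 1

-14


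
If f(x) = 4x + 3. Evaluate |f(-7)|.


f(-7) = -25
|-25| = 25

25


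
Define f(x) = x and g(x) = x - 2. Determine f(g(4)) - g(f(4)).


0


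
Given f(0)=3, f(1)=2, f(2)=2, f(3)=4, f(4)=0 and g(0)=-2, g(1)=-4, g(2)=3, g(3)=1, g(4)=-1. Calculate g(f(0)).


1


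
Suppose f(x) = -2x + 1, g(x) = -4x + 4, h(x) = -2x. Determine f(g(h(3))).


h(3) = -6
g(-6) = 28
f(28) = -55

-55


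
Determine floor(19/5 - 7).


-4


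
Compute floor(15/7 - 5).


15/7 = 2.1429
2.1429 - 5 = -2.8571
floor(-2.8571) = -3

-3


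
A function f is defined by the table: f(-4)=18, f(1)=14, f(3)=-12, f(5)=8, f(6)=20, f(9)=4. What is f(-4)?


18


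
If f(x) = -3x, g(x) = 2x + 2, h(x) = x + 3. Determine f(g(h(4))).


h(4) = 7
g(7) = 16
f(16) = -48

-48


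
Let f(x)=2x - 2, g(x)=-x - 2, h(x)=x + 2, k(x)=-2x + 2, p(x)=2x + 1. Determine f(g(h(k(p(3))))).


14


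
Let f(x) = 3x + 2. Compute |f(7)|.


23


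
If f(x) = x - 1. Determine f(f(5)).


3


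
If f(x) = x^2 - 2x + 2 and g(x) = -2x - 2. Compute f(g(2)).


g(2) = -6
f(-6) = 1*(-6)^2 - 2*(-6) + 2 = 50

50


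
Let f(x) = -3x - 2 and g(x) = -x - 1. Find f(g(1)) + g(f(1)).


f(g(1)) = 4
g(f(1)) = 4
Sum = 8

8


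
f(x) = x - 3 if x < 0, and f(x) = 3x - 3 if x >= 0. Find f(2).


2 satisfies x >= 0
f(2) = 3

3


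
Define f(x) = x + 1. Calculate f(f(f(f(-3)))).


f(-3) = -2
f(-2) = -1
f(-1) = 0
f(0) = 1

1


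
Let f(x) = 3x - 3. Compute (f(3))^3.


f(3) = 6
(6)^3 = 216

216


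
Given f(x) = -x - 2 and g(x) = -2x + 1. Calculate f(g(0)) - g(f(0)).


f(g(0)) = -3
g(f(0)) = 5
Difference = -8

-8


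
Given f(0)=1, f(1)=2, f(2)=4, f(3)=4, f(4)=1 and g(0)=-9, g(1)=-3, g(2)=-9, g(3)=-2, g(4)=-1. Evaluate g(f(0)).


f(0) = 1
g(1) = -3

-3


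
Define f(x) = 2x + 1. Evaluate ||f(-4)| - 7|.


f(-4) = -7
|-7| = 7
|7 - 7| = 0

0


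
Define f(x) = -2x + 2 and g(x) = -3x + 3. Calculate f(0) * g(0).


f(0) = 2
g(0) = 3
Product = 6

6


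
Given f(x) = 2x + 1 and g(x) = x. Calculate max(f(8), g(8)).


f(8) = 17
g(8) = 8
max = 17

17


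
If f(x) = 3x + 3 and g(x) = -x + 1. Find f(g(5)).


g(5) = -4
f(-4) = -9

-9


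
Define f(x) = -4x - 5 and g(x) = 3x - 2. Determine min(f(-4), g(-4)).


f(-4) = 11
g(-4) = -14
min = -14

-14


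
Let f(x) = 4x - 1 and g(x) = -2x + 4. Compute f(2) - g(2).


7


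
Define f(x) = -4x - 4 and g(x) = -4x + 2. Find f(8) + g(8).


-66


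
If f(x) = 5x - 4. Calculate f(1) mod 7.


1


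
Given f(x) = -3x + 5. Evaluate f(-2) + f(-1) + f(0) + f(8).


f(-2) = 11
f(-1) = 8
f(0) = 5
f(8) = -19
Sum = 5

5


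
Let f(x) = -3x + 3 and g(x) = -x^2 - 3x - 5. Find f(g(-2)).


g(-2) = -3
f(-3) = 12

12


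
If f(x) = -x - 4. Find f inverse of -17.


13


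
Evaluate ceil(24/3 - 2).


6


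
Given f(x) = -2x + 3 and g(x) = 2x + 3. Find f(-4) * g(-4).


-55


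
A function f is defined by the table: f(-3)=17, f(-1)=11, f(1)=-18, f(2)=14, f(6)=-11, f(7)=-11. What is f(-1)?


Reading from the table at x = -1

11


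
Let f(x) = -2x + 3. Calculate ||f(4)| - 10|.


f(4) = -5
|-5| = 5
|5 - 10| = 5

5


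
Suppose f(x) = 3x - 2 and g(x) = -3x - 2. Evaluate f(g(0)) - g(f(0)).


f(g(0)) = -8
g(f(0)) = 4
Difference = -12

-12


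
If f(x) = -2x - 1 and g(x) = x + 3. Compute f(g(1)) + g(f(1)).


f(g(1)) = -9
g(f(1)) = 0
Sum = -9

-9


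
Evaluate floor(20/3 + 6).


20/3 = 6.6667
6.6667 + 6 = 12.6667
floor(12.6667) = 12

12


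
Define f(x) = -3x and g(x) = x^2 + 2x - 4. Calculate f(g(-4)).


g(-4) = 4
f(4) = -12

-12


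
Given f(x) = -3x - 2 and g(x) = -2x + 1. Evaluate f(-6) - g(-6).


3


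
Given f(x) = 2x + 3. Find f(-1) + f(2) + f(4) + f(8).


f(-1) = 1
f(2) = 7
f(4) = 11
f(8) = 19
Sum = 38

38


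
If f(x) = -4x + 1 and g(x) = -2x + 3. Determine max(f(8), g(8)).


f(8) = -31
g(8) = -13
max = -13

-13


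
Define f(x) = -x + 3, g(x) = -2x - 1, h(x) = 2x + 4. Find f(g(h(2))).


h(2) = 8
g(8) = -17
f(-17) = 20

20


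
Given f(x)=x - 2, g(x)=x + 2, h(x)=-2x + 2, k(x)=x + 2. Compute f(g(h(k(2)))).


k(2) = 4
h(4) = -6
g(-6) = -4
f(-4) = -6

-6


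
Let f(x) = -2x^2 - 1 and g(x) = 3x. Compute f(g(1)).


-19


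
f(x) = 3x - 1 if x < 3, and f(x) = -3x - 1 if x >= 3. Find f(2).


2 satisfies x < 3
f(2) = 5

5


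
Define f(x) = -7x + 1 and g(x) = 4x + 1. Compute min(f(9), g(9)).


-62


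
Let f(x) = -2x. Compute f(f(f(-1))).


f(-1) = 2
f(2) = -4
f(-4) = 8

8


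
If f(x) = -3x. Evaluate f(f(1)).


f(1) = -3
f(-3) = 9

9


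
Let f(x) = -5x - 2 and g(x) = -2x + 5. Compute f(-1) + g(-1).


f(-1) = 3
g(-1) = 7
Sum = 10

10


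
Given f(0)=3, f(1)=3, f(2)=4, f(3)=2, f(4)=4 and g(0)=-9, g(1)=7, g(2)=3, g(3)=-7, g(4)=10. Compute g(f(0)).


f(0) = 3
g(3) = -7

-7


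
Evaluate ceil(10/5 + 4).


10/5 = 2
2 + 4 = 6
ceil(6) = 6

6


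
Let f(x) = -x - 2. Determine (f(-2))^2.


f(-2) = 0
(0)^2 = 0

0


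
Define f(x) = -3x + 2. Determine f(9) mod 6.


5


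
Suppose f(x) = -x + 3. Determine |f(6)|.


f(6) = -3
|-3| = 3

3


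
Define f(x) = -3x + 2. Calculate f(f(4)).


f(4) = -10
f(-10) = 32

32


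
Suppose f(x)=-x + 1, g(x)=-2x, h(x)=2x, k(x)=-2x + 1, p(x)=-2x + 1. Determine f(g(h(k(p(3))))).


p(3) = -5
k(-5) = 11
h(11) = 22
g(22) = -44
f(-44) = 45

45


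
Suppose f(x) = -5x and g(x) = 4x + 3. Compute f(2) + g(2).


f(2) = -10
g(2) = 11
Sum = 1

1


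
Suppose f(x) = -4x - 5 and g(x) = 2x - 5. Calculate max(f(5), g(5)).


f(5) = -25
g(5) = 5
max = 5

5


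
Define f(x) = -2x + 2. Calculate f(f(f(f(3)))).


f(3) = -4
f(-4) = 10
f(10) = -18
f(-18) = 38

38


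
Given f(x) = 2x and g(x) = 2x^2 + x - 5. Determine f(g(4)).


g(4) = 31
f(31) = 62

62


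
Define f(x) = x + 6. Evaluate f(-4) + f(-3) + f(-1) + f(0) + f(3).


f(-4) = 2
f(-3) = 3
f(-1) = 5
f(0) = 6
f(3) = 9
Sum = 25

25


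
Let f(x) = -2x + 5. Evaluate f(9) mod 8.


f(9) = -13
-13 mod 8 = 3

3


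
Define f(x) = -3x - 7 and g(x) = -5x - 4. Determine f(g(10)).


155


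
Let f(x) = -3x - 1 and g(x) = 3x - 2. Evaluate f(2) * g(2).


f(2) = -7
g(2) = 4
Product = -28

-28


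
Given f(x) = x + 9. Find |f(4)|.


f(4) = 13
|13| = 13

13


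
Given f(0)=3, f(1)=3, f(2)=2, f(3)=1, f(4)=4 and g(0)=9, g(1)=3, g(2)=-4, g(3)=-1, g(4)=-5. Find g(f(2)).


f(2) = 2
g(2) = -4

-4


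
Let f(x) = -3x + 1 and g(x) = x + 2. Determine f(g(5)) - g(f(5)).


f(g(5)) = -20
g(f(5)) = -12
Difference = -8

-8


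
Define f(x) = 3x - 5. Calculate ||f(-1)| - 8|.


0


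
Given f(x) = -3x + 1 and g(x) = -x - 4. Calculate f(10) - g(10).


f(10) = -29
g(10) = -14
Difference = -15

-15


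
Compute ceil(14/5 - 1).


14/5 = 2.8
2.8 - 1 = 1.8
ceil(1.8) = 2

2


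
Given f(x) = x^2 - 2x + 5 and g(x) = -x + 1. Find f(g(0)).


4


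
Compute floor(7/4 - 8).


7/4 = 1.75
1.75 - 8 = -6.25
floor(-6.25) = -7

-7


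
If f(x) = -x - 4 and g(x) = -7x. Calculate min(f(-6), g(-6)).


f(-6) = 2
g(-6) = 42
min = 2

2


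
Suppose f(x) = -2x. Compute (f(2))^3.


f(2) = -4
(-4)^3 = -64

-64


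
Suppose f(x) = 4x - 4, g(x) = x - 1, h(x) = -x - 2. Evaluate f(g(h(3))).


h(3) = -5
g(-5) = -6
f(-6) = -28

-28


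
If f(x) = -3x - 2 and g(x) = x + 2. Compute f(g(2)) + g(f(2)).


-20


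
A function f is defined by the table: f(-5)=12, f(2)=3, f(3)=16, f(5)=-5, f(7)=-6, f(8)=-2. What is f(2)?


Reading from the table at x = 2

3


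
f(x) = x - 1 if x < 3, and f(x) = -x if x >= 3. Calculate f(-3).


-3 satisfies x < 3
f(-3) = -4

-4


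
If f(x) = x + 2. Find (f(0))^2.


f(0) = 2
(2)^2 = 4

4


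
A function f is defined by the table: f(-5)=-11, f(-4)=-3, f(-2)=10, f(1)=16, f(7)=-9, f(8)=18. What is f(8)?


Reading from the table at x = 8

18


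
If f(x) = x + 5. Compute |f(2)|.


f(2) = 7
|7| = 7

7


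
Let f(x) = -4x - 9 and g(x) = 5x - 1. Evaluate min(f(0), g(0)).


f(0) = -9
g(0) = -1
min = -9

-9


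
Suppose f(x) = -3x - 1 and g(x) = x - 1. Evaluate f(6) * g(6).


f(6) = -19
g(6) = 5
Product = -95

-95


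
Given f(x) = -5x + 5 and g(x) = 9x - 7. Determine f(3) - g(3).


f(3) = -10
g(3) = 20
Difference = -30

-30


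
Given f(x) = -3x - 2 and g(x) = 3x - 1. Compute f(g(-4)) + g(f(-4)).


f(g(-4)) = 37
g(f(-4)) = 29
Sum = 66

66


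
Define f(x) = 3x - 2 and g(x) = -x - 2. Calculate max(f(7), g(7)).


f(7) = 19
g(7) = -9
max = 19

19


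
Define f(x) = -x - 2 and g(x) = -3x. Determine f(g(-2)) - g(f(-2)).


f(g(-2)) = -8
g(f(-2)) = 0
Difference = -8

-8


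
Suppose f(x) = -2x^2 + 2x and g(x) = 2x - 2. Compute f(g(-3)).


g(-3) = -8
f(-8) = (-2)*(-8)^2 + 2*(-8) = -144

-144


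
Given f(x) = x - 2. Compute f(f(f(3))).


f(3) = 1
f(1) = -1
f(-1) = -3

-3


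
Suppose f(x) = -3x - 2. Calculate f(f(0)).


f(0) = -2
f(-2) = 4

4


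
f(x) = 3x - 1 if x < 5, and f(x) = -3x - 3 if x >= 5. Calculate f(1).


1 satisfies x < 5
f(1) = 2

2


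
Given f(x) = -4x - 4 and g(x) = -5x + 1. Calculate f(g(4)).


72


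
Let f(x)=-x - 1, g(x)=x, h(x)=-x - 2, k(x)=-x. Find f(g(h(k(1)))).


0


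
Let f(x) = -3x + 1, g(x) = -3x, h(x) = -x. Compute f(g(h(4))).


h(4) = -4
g(-4) = 12
f(12) = -35

-35


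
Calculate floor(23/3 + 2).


9


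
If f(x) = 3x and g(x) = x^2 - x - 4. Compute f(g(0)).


g(0) = -4
f(-4) = -12

-12


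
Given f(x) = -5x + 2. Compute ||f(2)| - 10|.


f(2) = -8
|-8| = 8
|8 - 10| = 2

2


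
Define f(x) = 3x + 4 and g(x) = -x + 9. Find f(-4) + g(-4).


f(-4) = -8
g(-4) = 13
Sum = 5

5


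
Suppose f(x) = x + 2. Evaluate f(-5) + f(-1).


f(-5) = -3
f(-1) = 1
Sum = -2

-2


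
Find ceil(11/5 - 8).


11/5 = 2.2
2.2 - 8 = -5.8
ceil(-5.8) = -5

-5


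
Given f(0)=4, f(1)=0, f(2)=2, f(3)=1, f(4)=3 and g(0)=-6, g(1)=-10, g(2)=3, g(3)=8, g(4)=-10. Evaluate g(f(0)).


f(0) = 4
g(4) = -10

-10


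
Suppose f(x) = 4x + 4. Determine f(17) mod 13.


f(17) = 72
72 mod 13 = 7

7


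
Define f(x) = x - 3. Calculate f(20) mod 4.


1


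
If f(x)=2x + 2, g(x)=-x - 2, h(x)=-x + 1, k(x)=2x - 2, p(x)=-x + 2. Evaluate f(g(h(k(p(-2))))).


p(-2) = 4
k(4) = 6
h(6) = -5
g(-5) = 3
f(3) = 8

8


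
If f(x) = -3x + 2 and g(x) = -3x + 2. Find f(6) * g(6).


f(6) = -16
g(6) = -16
Product = 256

256


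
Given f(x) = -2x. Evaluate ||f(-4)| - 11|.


f(-4) = 8
|8| = 8
|8 - 11| = 3

3


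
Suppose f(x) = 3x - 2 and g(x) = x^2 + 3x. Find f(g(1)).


g(1) = 4
f(4) = 10

10


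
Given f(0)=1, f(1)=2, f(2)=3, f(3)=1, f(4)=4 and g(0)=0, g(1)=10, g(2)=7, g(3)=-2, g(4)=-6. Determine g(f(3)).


10


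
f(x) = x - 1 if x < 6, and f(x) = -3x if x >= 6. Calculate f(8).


8 satisfies x >= 6
f(8) = -24

-24


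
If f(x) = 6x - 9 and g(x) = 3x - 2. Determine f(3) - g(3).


f(3) = 9
g(3) = 7
Difference = 2

2


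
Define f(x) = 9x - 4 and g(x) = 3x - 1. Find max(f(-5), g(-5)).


-16


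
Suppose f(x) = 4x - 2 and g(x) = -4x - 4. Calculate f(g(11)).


g(11) = -48
f(-48) = -194

-194


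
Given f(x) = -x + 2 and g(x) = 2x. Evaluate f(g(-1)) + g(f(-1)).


f(g(-1)) = 4
g(f(-1)) = 6
Sum = 10

10


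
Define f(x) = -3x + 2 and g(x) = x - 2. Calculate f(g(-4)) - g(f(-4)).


f(g(-4)) = 20
g(f(-4)) = 12
Difference = 8

8


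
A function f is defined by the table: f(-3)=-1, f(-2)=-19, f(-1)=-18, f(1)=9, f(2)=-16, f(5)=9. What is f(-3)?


Reading from the table at x = -3

-1


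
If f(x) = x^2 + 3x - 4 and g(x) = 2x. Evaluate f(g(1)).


g(1) = 2
f(2) = 1*(2)^2 + 3*(2) - 4 = 6

6


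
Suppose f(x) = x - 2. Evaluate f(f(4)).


f(4) = 2
f(2) = 0

0


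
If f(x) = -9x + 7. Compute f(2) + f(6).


-58


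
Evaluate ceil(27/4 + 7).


14


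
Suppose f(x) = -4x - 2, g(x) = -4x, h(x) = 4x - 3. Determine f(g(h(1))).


h(1) = 1
g(1) = -4
f(-4) = 14

14
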